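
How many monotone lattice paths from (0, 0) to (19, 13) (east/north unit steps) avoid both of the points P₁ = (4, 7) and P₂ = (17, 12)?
Number of paths = 182260995

Inclusion–exclusion. Total paths: C(32, 19) = 347373600. Through P₁: C(11, 4)·C(21, 15) = 17907120. Through P₂: C(29, 17)·C(3, 2) = 155687805. Since P₁ is strictly southwest of P₂, a monotone path through both must visit P₁ then P₂; paths through both = C(11, 4)·C(18, 13)·C(3, 2) = 8482320. Avoid both = 347373600 − 17907120 − 155687805 + 8482320 = 182260995.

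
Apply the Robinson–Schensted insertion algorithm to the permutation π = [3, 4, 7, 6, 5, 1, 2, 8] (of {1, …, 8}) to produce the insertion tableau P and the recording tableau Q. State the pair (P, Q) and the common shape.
P = [1, 2, 5, 8] / [3, 4] / [6] / [7];  Q = [1, 2, 3, 8] / [4, 7] / [5] / [6];  common shape = (4, 2, 1, 1)

Row-insert the values π_1, π_2, … into P one at a time, bumping the leftmost entry strictly greater than the inserted value down to the next row. The recording tableau Q records, in position (i, j), the step at which that cell was added to P.
  Insert 3 (step 1): P = [3];  Q = [1]
  Insert 4 (step 2): P = [3, 4];  Q = [1, 2]
  Insert 7 (step 3): P = [3, 4, 7];  Q = [1, 2, 3]
  Insert 6 (step 4): P = [3, 4, 6] / [7];  Q = [1, 2, 3] / [4]
  Insert 5 (step 5): P = [3, 4, 5] / [6] / [7];  Q = [1, 2, 3] / [4] / [5]
  Insert 1 (step 6): P = [1, 4, 5] / [3] / [6] / [7];  Q = [1, 2, 3] / [4] / [5] / [6]
  Insert 2 (step 7): P = [1, 2, 5] / [3, 4] / [6] / [7];  Q = [1, 2, 3] / [4, 7] / [5] / [6]
  Insert 8 (step 8): P = [1, 2, 5, 8] / [3, 4] / [6] / [7];  Q = [1, 2, 3, 8] / [4, 7] / [5] / [6]
Final shape: (4, 2, 1, 1).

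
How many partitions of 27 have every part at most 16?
p(27, parts ≤ 16) = 2871

Use the recurrence p(n, m) = p(n, m−1) + p(n−m, m): either the largest part is < m (count p(n, m−1)) or the largest part is exactly m (remove one copy of m, count p(n−m, m)). With p(0, ·) = 1 this gives p(27, parts ≤ 16) = 2871. (By conjugating Young diagrams, this also counts partitions of 27 into at most 16 parts.)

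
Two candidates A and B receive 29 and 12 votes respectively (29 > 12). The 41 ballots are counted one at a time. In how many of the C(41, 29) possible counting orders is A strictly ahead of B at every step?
Strict-lead orderings = 3275052040

Total orderings of the 41 votes with 29 for A: C(41, 29) = 7898654920. By the Bertrand ballot formula (Cycle Lemma / reflection principle), the number of orderings in which A is strictly ahead of B throughout is (p − q)/(p + q) · C(p + q, p) = (29 − 12)/(29 + 12) · 7898654920 = 3275052040.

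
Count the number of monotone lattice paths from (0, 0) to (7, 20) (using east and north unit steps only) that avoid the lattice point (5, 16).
Number of paths = 582795

Total paths from (0, 0) to (7, 20): C(27, 7) = 888030. Paths through (5, 16): (paths (0, 0) → (5, 16)) × (paths (5, 16) → (7, 20)) = C(21, 5) · C(6, 2) = 20349 · 15 = 305235. Avoidance count = 888030 − 305235 = 582795.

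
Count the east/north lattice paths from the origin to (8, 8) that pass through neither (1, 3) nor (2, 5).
Number of paths = 8946

Inclusion–exclusion. Total paths: C(16, 8) = 12870. Through P₁: C(4, 1)·C(12, 7) = 3168. Through P₂: C(7, 2)·C(9, 6) = 1764. Since P₁ is strictly southwest of P₂, a monotone path through both must visit P₁ then P₂; paths through both = C(4, 1)·C(3, 1)·C(9, 6) = 1008. Avoid both = 12870 − 3168 − 1764 + 1008 = 8946.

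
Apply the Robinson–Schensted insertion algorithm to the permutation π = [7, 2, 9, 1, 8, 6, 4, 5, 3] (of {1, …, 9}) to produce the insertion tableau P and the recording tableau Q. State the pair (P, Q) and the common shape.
P = [1, 3, 5] / [2, 4] / [6, 8] / [7] / [9];  Q = [1, 3, 8] / [2, 5] / [4, 6] / [7] / [9];  common shape = (3, 2, 2, 1, 1)

Row-insert the values π_1, π_2, … into P one at a time, bumping the leftmost entry strictly greater than the inserted value down to the next row. The recording tableau Q records, in position (i, j), the step at which that cell was added to P.
  Insert 7 (step 1): P = [7];  Q = [1]
  Insert 2 (step 2): P = [2] / [7];  Q = [1] / [2]
  Insert 9 (step 3): P = [2, 9] / [7];  Q = [1, 3] / [2]
  Insert 1 (step 4): P = [1, 9] / [2] / [7];  Q = [1, 3] / [2] / [4]
  Insert 8 (step 5): P = [1, 8] / [2, 9] / [7];  Q = [1, 3] / [2, 5] / [4]
  Insert 6 (step 6): P = [1, 6] / [2, 8] / [7, 9];  Q = [1, 3] / [2, 5] / [4, 6]
  Insert 4 (step 7): P = [1, 4] / [2, 6] / [7, 8] / [9];  Q = [1, 3] / [2, 5] / [4, 6] / [7]
  Insert 5 (step 8): P = [1, 4, 5] / [2, 6] / [7, 8] / [9];  Q = [1, 3, 8] / [2, 5] / [4, 6] / [7]
  Insert 3 (step 9): P = [1, 3, 5] / [2, 4] / [6, 8] / [7] / [9];  Q = [1, 3, 8] / [2, 5] / [4, 6] / [7] / [9]
Final shape: (3, 2, 2, 1, 1).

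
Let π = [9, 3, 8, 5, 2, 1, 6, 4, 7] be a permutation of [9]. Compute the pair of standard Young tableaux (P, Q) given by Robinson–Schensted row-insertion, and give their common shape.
P = [1, 4, 6, 7] / [2, 5] / [3] / [8] / [9];  Q = [1, 3, 7, 9] / [2, 8] / [4] / [5] / [6];  common shape = (4, 2, 1, 1, 1)

Row-insert the values π_1, π_2, … into P one at a time, bumping the leftmost entry strictly greater than the inserted value down to the next row. The recording tableau Q records, in position (i, j), the step at which that cell was added to P.
  Insert 9 (step 1): P = [9];  Q = [1]
  Insert 3 (step 2): P = [3] / [9];  Q = [1] / [2]
  Insert 8 (step 3): P = [3, 8] / [9];  Q = [1, 3] / [2]
  Insert 5 (step 4): P = [3, 5] / [8] / [9];  Q = [1, 3] / [2] / [4]
  Insert 2 (step 5): P = [2, 5] / [3] / [8] / [9];  Q = [1, 3] / [2] / [4] / [5]
  Insert 1 (step 6): P = [1, 5] / [2] / [3] / [8] / [9];  Q = [1, 3] / [2] / [4] / [5] / [6]
  Insert 6 (step 7): P = [1, 5, 6] / [2] / [3] / [8] / [9];  Q = [1, 3, 7] / [2] / [4] / [5] / [6]
  Insert 4 (step 8): P = [1, 4, 6] / [2, 5] / [3] / [8] / [9];  Q = [1, 3, 7] / [2, 8] / [4] / [5] / [6]
  Insert 7 (step 9): P = [1, 4, 6, 7] / [2, 5] / [3] / [8] / [9];  Q = [1, 3, 7, 9] / [2, 8] / [4] / [5] / [6]
Final shape: (4, 2, 1, 1, 1).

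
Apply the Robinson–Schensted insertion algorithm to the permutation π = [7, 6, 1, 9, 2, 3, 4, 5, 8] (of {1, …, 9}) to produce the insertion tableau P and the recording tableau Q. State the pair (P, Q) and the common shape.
P = [1, 2, 3, 4, 5, 8] / [6, 9] / [7];  Q = [1, 4, 6, 7, 8, 9] / [2, 5] / [3];  common shape = (6, 2, 1)

Row-insert the values π_1, π_2, … into P one at a time, bumping the leftmost entry strictly greater than the inserted value down to the next row. The recording tableau Q records, in position (i, j), the step at which that cell was added to P.
  Insert 7 (step 1): P = [7];  Q = [1]
  Insert 6 (step 2): P = [6] / [7];  Q = [1] / [2]
  Insert 1 (step 3): P = [1] / [6] / [7];  Q = [1] / [2] / [3]
  Insert 9 (step 4): P = [1, 9] / [6] / [7];  Q = [1, 4] / [2] / [3]
  Insert 2 (step 5): P = [1, 2] / [6, 9] / [7];  Q = [1, 4] / [2, 5] / [3]
  Insert 3 (step 6): P = [1, 2, 3] / [6, 9] / [7];  Q = [1, 4, 6] / [2, 5] / [3]
  Insert 4 (step 7): P = [1, 2, 3, 4] / [6, 9] / [7];  Q = [1, 4, 6, 7] / [2, 5] / [3]
  Insert 5 (step 8): P = [1, 2, 3, 4, 5] / [6, 9] / [7];  Q = [1, 4, 6, 7, 8] / [2, 5] / [3]
  Insert 8 (step 9): P = [1, 2, 3, 4, 5, 8] / [6, 9] / [7];  Q = [1, 4, 6, 7, 8, 9] / [2, 5] / [3]
Final shape: (6, 2, 1).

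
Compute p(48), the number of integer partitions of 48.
p(48) = 147273

Compute p(n) via the recurrence p(n, m) = p(n, m−1) + p(n−m, m), where p(n, m) counts partitions of n with all parts ≤ m and p(n) = p(n, n). The base cases are p(0, m) = 1 and p(n, 0) = 0 for n > 0. Filling the table yields p(48) = 147273. (Euler's pentagonal recurrence is an alternative.)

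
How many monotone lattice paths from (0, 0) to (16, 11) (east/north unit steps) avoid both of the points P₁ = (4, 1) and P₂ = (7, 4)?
Number of paths = 7173465

Inclusion–exclusion. Total paths: C(27, 16) = 13037895. Through P₁: C(5, 4)·C(22, 12) = 3233230. Through P₂: C(11, 7)·C(16, 9) = 3775200. Since P₁ is strictly southwest of P₂, a monotone path through both must visit P₁ then P₂; paths through both = C(5, 4)·C(6, 3)·C(16, 9) = 1144000. Avoid both = 13037895 − 3233230 − 3775200 + 1144000 = 7173465.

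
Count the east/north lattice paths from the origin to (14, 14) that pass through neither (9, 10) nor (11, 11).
Number of paths = 19911012

Inclusion–exclusion. Total paths: C(28, 14) = 40116600. Through P₁: C(19, 9)·C(9, 5) = 11639628. Through P₂: C(22, 11)·C(6, 3) = 14108640. Since P₁ is strictly southwest of P₂, a monotone path through both must visit P₁ then P₂; paths through both = C(19, 9)·C(3, 2)·C(6, 3) = 5542680. Avoid both = 40116600 − 11639628 − 14108640 + 5542680 = 19911012.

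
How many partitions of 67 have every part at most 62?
p(67, parts ≤ 62) = 2679677

Use the recurrence p(n, m) = p(n, m−1) + p(n−m, m): either the largest part is < m (count p(n, m−1)) or the largest part is exactly m (remove one copy of m, count p(n−m, m)). With p(0, ·) = 1 this gives p(67, parts ≤ 62) = 2679677. (By conjugating Young diagrams, this also counts partitions of 67 into at most 62 parts.)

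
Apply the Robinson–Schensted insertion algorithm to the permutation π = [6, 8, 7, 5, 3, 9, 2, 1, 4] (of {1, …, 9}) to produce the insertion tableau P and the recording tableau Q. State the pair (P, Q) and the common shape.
P = [1, 4, 9] / [2, 7] / [3] / [5] / [6] / [8];  Q = [1, 2, 6] / [3, 9] / [4] / [5] / [7] / [8];  common shape = (3, 2, 1, 1, 1, 1)

Row-insert the values π_1, π_2, … into P one at a time, bumping the leftmost entry strictly greater than the inserted value down to the next row. The recording tableau Q records, in position (i, j), the step at which that cell was added to P.
  Insert 6 (step 1): P = [6];  Q = [1]
  Insert 8 (step 2): P = [6, 8];  Q = [1, 2]
  Insert 7 (step 3): P = [6, 7] / [8];  Q = [1, 2] / [3]
  Insert 5 (step 4): P = [5, 7] / [6] / [8];  Q = [1, 2] / [3] / [4]
  Insert 3 (step 5): P = [3, 7] / [5] / [6] / [8];  Q = [1, 2] / [3] / [4] / [5]
  Insert 9 (step 6): P = [3, 7, 9] / [5] / [6] / [8];  Q = [1, 2, 6] / [3] / [4] / [5]
  Insert 2 (step 7): P = [2, 7, 9] / [3] / [5] / [6] / [8];  Q = [1, 2, 6] / [3] / [4] / [5] / [7]
  Insert 1 (step 8): P = [1, 7, 9] / [2] / [3] / [5] / [6] / [8];  Q = [1, 2, 6] / [3] / [4] / [5] / [7] / [8]
  Insert 4 (step 9): P = [1, 4, 9] / [2, 7] / [3] / [5] / [6] / [8];  Q = [1, 2, 6] / [3, 9] / [4] / [5] / [7] / [8]
Final shape: (3, 2, 1, 1, 1, 1).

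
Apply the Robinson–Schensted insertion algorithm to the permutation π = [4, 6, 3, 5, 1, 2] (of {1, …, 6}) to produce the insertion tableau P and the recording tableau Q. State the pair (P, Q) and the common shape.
P = [1, 2] / [3, 5] / [4, 6];  Q = [1, 2] / [3, 4] / [5, 6];  common shape = (2, 2, 2)

Row-insert the values π_1, π_2, … into P one at a time, bumping the leftmost entry strictly greater than the inserted value down to the next row. The recording tableau Q records, in position (i, j), the step at which that cell was added to P.
  Insert 4 (step 1): P = [4];  Q = [1]
  Insert 6 (step 2): P = [4, 6];  Q = [1, 2]
  Insert 3 (step 3): P = [3, 6] / [4];  Q = [1, 2] / [3]
  Insert 5 (step 4): P = [3, 5] / [4, 6];  Q = [1, 2] / [3, 4]
  Insert 1 (step 5): P = [1, 5] / [3, 6] / [4];  Q = [1, 2] / [3, 4] / [5]
  Insert 2 (step 6): P = [1, 2] / [3, 5] / [4, 6];  Q = [1, 2] / [3, 4] / [5, 6]
Final shape: (2, 2, 2).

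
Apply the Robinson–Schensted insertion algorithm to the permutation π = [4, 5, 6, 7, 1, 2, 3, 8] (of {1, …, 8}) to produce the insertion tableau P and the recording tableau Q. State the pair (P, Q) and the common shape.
P = [1, 2, 3, 7, 8] / [4, 5, 6];  Q = [1, 2, 3, 4, 8] / [5, 6, 7];  common shape = (5, 3)

Row-insert the values π_1, π_2, … into P one at a time, bumping the leftmost entry strictly greater than the inserted value down to the next row. The recording tableau Q records, in position (i, j), the step at which that cell was added to P.
  Insert 4 (step 1): P = [4];  Q = [1]
  Insert 5 (step 2): P = [4, 5];  Q = [1, 2]
  Insert 6 (step 3): P = [4, 5, 6];  Q = [1, 2, 3]
  Insert 7 (step 4): P = [4, 5, 6, 7];  Q = [1, 2, 3, 4]
  Insert 1 (step 5): P = [1, 5, 6, 7] / [4];  Q = [1, 2, 3, 4] / [5]
  Insert 2 (step 6): P = [1, 2, 6, 7] / [4, 5];  Q = [1, 2, 3, 4] / [5, 6]
  Insert 3 (step 7): P = [1, 2, 3, 7] / [4, 5, 6];  Q = [1, 2, 3, 4] / [5, 6, 7]
  Insert 8 (step 8): P = [1, 2, 3, 7, 8] / [4, 5, 6];  Q = [1, 2, 3, 4, 8] / [5, 6, 7]
Final shape: (5, 3).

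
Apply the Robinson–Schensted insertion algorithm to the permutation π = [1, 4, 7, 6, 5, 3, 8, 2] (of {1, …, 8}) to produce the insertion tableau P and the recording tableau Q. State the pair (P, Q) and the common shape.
P = [1, 2, 5, 8] / [3] / [4] / [6] / [7];  Q = [1, 2, 3, 7] / [4] / [5] / [6] / [8];  common shape = (4, 1, 1, 1, 1)

Row-insert the values π_1, π_2, … into P one at a time, bumping the leftmost entry strictly greater than the inserted value down to the next row. The recording tableau Q records, in position (i, j), the step at which that cell was added to P.
  Insert 1 (step 1): P = [1];  Q = [1]
  Insert 4 (step 2): P = [1, 4];  Q = [1, 2]
  Insert 7 (step 3): P = [1, 4, 7];  Q = [1, 2, 3]
  Insert 6 (step 4): P = [1, 4, 6] / [7];  Q = [1, 2, 3] / [4]
  Insert 5 (step 5): P = [1, 4, 5] / [6] / [7];  Q = [1, 2, 3] / [4] / [5]
  Insert 3 (step 6): P = [1, 3, 5] / [4] / [6] / [7];  Q = [1, 2, 3] / [4] / [5] / [6]
  Insert 8 (step 7): P = [1, 3, 5, 8] / [4] / [6] / [7];  Q = [1, 2, 3, 7] / [4] / [5] / [6]
  Insert 2 (step 8): P = [1, 2, 5, 8] / [3] / [4] / [6] / [7];  Q = [1, 2, 3, 7] / [4] / [5] / [6] / [8]
Final shape: (4, 1, 1, 1, 1).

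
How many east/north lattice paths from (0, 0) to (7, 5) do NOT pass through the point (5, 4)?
Number of paths = 414

Total paths from (0, 0) to (7, 5): C(12, 7) = 792. Paths through (5, 4): (paths (0, 0) → (5, 4)) × (paths (5, 4) → (7, 5)) = C(9, 5) · C(3, 2) = 126 · 3 = 378. Avoidance count = 792 − 378 = 414.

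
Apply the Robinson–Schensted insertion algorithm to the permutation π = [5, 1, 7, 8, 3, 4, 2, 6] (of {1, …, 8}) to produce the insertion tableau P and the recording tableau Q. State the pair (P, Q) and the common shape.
P = [1, 2, 4, 6] / [3, 7, 8] / [5];  Q = [1, 3, 4, 8] / [2, 5, 6] / [7];  common shape = (4, 3, 1)

Row-insert the values π_1, π_2, … into P one at a time, bumping the leftmost entry strictly greater than the inserted value down to the next row. The recording tableau Q records, in position (i, j), the step at which that cell was added to P.
  Insert 5 (step 1): P = [5];  Q = [1]
  Insert 1 (step 2): P = [1] / [5];  Q = [1] / [2]
  Insert 7 (step 3): P = [1, 7] / [5];  Q = [1, 3] / [2]
  Insert 8 (step 4): P = [1, 7, 8] / [5];  Q = [1, 3, 4] / [2]
  Insert 3 (step 5): P = [1, 3, 8] / [5, 7];  Q = [1, 3, 4] / [2, 5]
  Insert 4 (step 6): P = [1, 3, 4] / [5, 7, 8];  Q = [1, 3, 4] / [2, 5, 6]
  Insert 2 (step 7): P = [1, 2, 4] / [3, 7, 8] / [5];  Q = [1, 3, 4] / [2, 5, 6] / [7]
  Insert 6 (step 8): P = [1, 2, 4, 6] / [3, 7, 8] / [5];  Q = [1, 3, 4, 8] / [2, 5, 6] / [7]
Final shape: (4, 3, 1).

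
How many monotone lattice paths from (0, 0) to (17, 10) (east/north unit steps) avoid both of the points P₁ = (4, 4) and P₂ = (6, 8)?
Number of paths = 6384711

Inclusion–exclusion. Total paths: C(27, 17) = 8436285. Through P₁: C(8, 4)·C(19, 13) = 1899240. Through P₂: C(14, 6)·C(13, 11) = 234234. Since P₁ is strictly southwest of P₂, a monotone path through both must visit P₁ then P₂; paths through both = C(8, 4)·C(6, 2)·C(13, 11) = 81900. Avoid both = 8436285 − 1899240 − 234234 + 81900 = 6384711.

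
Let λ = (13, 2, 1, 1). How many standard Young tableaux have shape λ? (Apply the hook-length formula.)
# SYT of shape (13, 2, 1, 1) = 5355

Hook-length formula: f^λ = n! / Π hook(c), product over all cells c of the Young diagram. For λ = (13, 2, 1, 1), n = 17 boxes. Hook lengths by row (left-to-right, top-to-bottom): [16, 13, 11, 10, 9, 8, 7, 6, 5, 4, 3, 2, 1]; [4, 1]; [2]; [1]. Product of hooks = 66421555200. So f^λ = 17! / 66421555200 = 355687428096000 / 66421555200 = 5355.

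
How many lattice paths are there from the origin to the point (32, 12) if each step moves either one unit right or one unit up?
Number of paths = 21090682613

A monotone lattice path from (0, 0) to (32, 12) consists of 32 east steps and 12 north steps in some order, so it is determined by which 32 of the 44 steps are east. The count is C(44, 32) = 21090682613.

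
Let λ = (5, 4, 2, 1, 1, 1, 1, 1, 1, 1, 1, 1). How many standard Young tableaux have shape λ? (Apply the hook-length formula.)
# SYT of shape (5, 4, 2, 1, 1, 1, 1, 1, 1, 1, 1, 1) = 4723875

Hook-length formula: f^λ = n! / Π hook(c), product over all cells c of the Young diagram. For λ = (5, 4, 2, 1, 1, 1, 1, 1, 1, 1, 1, 1), n = 20 boxes. Hook lengths by row (left-to-right, top-to-bottom): [16, 6, 4, 3, 1]; [14, 4, 2, 1]; [11, 1]; [9]; [8]; [7]; [6]; [5]; [4]; [3]; [2]; [1]. Product of hooks = 515022520320. So f^λ = 20! / 515022520320 = 2432902008176640000 / 515022520320 = 4723875.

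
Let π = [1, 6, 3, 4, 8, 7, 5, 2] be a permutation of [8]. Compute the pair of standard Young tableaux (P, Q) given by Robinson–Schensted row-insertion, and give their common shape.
P = [1, 2, 4, 5] / [3, 7] / [6] / [8];  Q = [1, 2, 4, 5] / [3, 6] / [7] / [8];  common shape = (4, 2, 1, 1)

Row-insert the values π_1, π_2, … into P one at a time, bumping the leftmost entry strictly greater than the inserted value down to the next row. The recording tableau Q records, in position (i, j), the step at which that cell was added to P.
  Insert 1 (step 1): P = [1];  Q = [1]
  Insert 6 (step 2): P = [1, 6];  Q = [1, 2]
  Insert 3 (step 3): P = [1, 3] / [6];  Q = [1, 2] / [3]
  Insert 4 (step 4): P = [1, 3, 4] / [6];  Q = [1, 2, 4] / [3]
  Insert 8 (step 5): P = [1, 3, 4, 8] / [6];  Q = [1, 2, 4, 5] / [3]
  Insert 7 (step 6): P = [1, 3, 4, 7] / [6, 8];  Q = [1, 2, 4, 5] / [3, 6]
  Insert 5 (step 7): P = [1, 3, 4, 5] / [6, 7] / [8];  Q = [1, 2, 4, 5] / [3, 6] / [7]
  Insert 2 (step 8): P = [1, 2, 4, 5] / [3, 7] / [6] / [8];  Q = [1, 2, 4, 5] / [3, 6] / [7] / [8]
Final shape: (4, 2, 1, 1).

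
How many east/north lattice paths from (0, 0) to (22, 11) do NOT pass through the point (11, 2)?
Number of paths = 180435840

Total paths from (0, 0) to (22, 11): C(33, 22) = 193536720. Paths through (11, 2): (paths (0, 0) → (11, 2)) × (paths (11, 2) → (22, 11)) = C(13, 11) · C(20, 11) = 78 · 167960 = 13100880. Avoidance count = 193536720 − 13100880 = 180435840.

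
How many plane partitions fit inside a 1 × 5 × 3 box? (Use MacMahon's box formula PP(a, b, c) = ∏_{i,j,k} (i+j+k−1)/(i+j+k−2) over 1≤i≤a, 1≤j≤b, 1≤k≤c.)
PP(1, 5, 3) = 56

Evaluate the triple product over i = 1..1, j = 1..5, k = 1..3. The factors are (2/1) · (3/2) · (4/3) · (3/2) · (4/3) · (5/4) · (4/3) · (5/4) · … (15 factors total). The numerators and denominators telescope so the product is an integer; carrying out the multiplication exactly gives PP(1, 5, 3) = 56.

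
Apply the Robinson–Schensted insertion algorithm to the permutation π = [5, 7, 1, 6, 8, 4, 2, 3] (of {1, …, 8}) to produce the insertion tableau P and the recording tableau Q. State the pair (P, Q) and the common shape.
P = [1, 2, 3] / [4, 6, 8] / [5] / [7];  Q = [1, 2, 5] / [3, 4, 8] / [6] / [7];  common shape = (3, 3, 1, 1)

Row-insert the values π_1, π_2, … into P one at a time, bumping the leftmost entry strictly greater than the inserted value down to the next row. The recording tableau Q records, in position (i, j), the step at which that cell was added to P.
  Insert 5 (step 1): P = [5];  Q = [1]
  Insert 7 (step 2): P = [5, 7];  Q = [1, 2]
  Insert 1 (step 3): P = [1, 7] / [5];  Q = [1, 2] / [3]
  Insert 6 (step 4): P = [1, 6] / [5, 7];  Q = [1, 2] / [3, 4]
  Insert 8 (step 5): P = [1, 6, 8] / [5, 7];  Q = [1, 2, 5] / [3, 4]
  Insert 4 (step 6): P = [1, 4, 8] / [5, 6] / [7];  Q = [1, 2, 5] / [3, 4] / [6]
  Insert 2 (step 7): P = [1, 2, 8] / [4, 6] / [5] / [7];  Q = [1, 2, 5] / [3, 4] / [6] / [7]
  Insert 3 (step 8): P = [1, 2, 3] / [4, 6, 8] / [5] / [7];  Q = [1, 2, 5] / [3, 4, 8] / [6] / [7]
Final shape: (3, 3, 1, 1).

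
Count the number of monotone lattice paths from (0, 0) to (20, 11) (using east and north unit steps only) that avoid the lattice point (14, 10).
Number of paths = 70943523

Total paths from (0, 0) to (20, 11): C(31, 20) = 84672315. Paths through (14, 10): (paths (0, 0) → (14, 10)) × (paths (14, 10) → (20, 11)) = C(24, 14) · C(7, 6) = 1961256 · 7 = 13728792. Avoidance count = 84672315 − 13728792 = 70943523.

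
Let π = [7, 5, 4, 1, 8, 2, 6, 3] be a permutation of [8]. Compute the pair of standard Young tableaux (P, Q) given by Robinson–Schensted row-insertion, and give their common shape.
P = [1, 2, 3] / [4, 6] / [5, 8] / [7];  Q = [1, 5, 7] / [2, 6] / [3, 8] / [4];  common shape = (3, 2, 2, 1)

Row-insert the values π_1, π_2, … into P one at a time, bumping the leftmost entry strictly greater than the inserted value down to the next row. The recording tableau Q records, in position (i, j), the step at which that cell was added to P.
  Insert 7 (step 1): P = [7];  Q = [1]
  Insert 5 (step 2): P = [5] / [7];  Q = [1] / [2]
  Insert 4 (step 3): P = [4] / [5] / [7];  Q = [1] / [2] / [3]
  Insert 1 (step 4): P = [1] / [4] / [5] / [7];  Q = [1] / [2] / [3] / [4]
  Insert 8 (step 5): P = [1, 8] / [4] / [5] / [7];  Q = [1, 5] / [2] / [3] / [4]
  Insert 2 (step 6): P = [1, 2] / [4, 8] / [5] / [7];  Q = [1, 5] / [2, 6] / [3] / [4]
  Insert 6 (step 7): P = [1, 2, 6] / [4, 8] / [5] / [7];  Q = [1, 5, 7] / [2, 6] / [3] / [4]
  Insert 3 (step 8): P = [1, 2, 3] / [4, 6] / [5, 8] / [7];  Q = [1, 5, 7] / [2, 6] / [3, 8] / [4]
Final shape: (3, 2, 2, 1).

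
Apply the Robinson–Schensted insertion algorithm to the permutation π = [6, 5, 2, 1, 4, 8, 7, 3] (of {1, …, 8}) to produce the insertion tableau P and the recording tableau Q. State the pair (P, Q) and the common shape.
P = [1, 3, 7] / [2, 4] / [5, 8] / [6];  Q = [1, 5, 6] / [2, 7] / [3, 8] / [4];  common shape = (3, 2, 2, 1)

Row-insert the values π_1, π_2, … into P one at a time, bumping the leftmost entry strictly greater than the inserted value down to the next row. The recording tableau Q records, in position (i, j), the step at which that cell was added to P.
  Insert 6 (step 1): P = [6];  Q = [1]
  Insert 5 (step 2): P = [5] / [6];  Q = [1] / [2]
  Insert 2 (step 3): P = [2] / [5] / [6];  Q = [1] / [2] / [3]
  Insert 1 (step 4): P = [1] / [2] / [5] / [6];  Q = [1] / [2] / [3] / [4]
  Insert 4 (step 5): P = [1, 4] / [2] / [5] / [6];  Q = [1, 5] / [2] / [3] / [4]
  Insert 8 (step 6): P = [1, 4, 8] / [2] / [5] / [6];  Q = [1, 5, 6] / [2] / [3] / [4]
  Insert 7 (step 7): P = [1, 4, 7] / [2, 8] / [5] / [6];  Q = [1, 5, 6] / [2, 7] / [3] / [4]
  Insert 3 (step 8): P = [1, 3, 7] / [2, 4] / [5, 8] / [6];  Q = [1, 5, 6] / [2, 7] / [3, 8] / [4]
Final shape: (3, 2, 2, 1).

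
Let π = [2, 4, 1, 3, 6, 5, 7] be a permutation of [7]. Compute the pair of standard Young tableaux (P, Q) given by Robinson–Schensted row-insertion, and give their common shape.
P = [1, 3, 5, 7] / [2, 4, 6];  Q = [1, 2, 5, 7] / [3, 4, 6];  common shape = (4, 3)

Row-insert the values π_1, π_2, … into P one at a time, bumping the leftmost entry strictly greater than the inserted value down to the next row. The recording tableau Q records, in position (i, j), the step at which that cell was added to P.
  Insert 2 (step 1): P = [2];  Q = [1]
  Insert 4 (step 2): P = [2, 4];  Q = [1, 2]
  Insert 1 (step 3): P = [1, 4] / [2];  Q = [1, 2] / [3]
  Insert 3 (step 4): P = [1, 3] / [2, 4];  Q = [1, 2] / [3, 4]
  Insert 6 (step 5): P = [1, 3, 6] / [2, 4];  Q = [1, 2, 5] / [3, 4]
  Insert 5 (step 6): P = [1, 3, 5] / [2, 4, 6];  Q = [1, 2, 5] / [3, 4, 6]
  Insert 7 (step 7): P = [1, 3, 5, 7] / [2, 4, 6];  Q = [1, 2, 5, 7] / [3, 4, 6]
Final shape: (4, 3).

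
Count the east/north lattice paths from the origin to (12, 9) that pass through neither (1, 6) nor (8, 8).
Number of paths = 228292

Inclusion–exclusion. Total paths: C(21, 12) = 293930. Through P₁: C(7, 1)·C(14, 11) = 2548. Through P₂: C(16, 8)·C(5, 4) = 64350. Since P₁ is strictly southwest of P₂, a monotone path through both must visit P₁ then P₂; paths through both = C(7, 1)·C(9, 7)·C(5, 4) = 1260. Avoid both = 293930 − 2548 − 64350 + 1260 = 228292.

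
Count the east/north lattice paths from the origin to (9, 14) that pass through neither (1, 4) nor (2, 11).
Number of paths = 593840

Inclusion–exclusion. Total paths: C(23, 9) = 817190. Through P₁: C(5, 1)·C(18, 8) = 218790. Through P₂: C(13, 2)·C(10, 7) = 9360. Since P₁ is strictly southwest of P₂, a monotone path through both must visit P₁ then P₂; paths through both = C(5, 1)·C(8, 1)·C(10, 7) = 4800. Avoid both = 817190 − 218790 − 9360 + 4800 = 593840.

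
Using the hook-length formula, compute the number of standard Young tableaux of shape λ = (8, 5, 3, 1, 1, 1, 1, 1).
# SYT of shape (8, 5, 3, 1, 1, 1, 1, 1) = 311095512

Hook-length formula: f^λ = n! / Π hook(c), product over all cells c of the Young diagram. For λ = (8, 5, 3, 1, 1, 1, 1, 1), n = 21 boxes. Hook lengths by row (left-to-right, top-to-bottom): [15, 9, 8, 6, 5, 3, 2, 1]; [11, 5, 4, 2, 1]; [8, 2, 1]; [5]; [4]; [3]; [2]; [1]. Product of hooks = 164229120000. So f^λ = 21! / 164229120000 = 51090942171709440000 / 164229120000 = 311095512.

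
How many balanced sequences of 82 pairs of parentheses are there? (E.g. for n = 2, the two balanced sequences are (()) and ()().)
C_82 = 17526585015616776834735140517915655636396234280

These balanced parentheses are counted by the Catalan number C_n = (1/(n + 1)) · C(2n, n). For n = 82: C_82 = (1/83) · C(164, 82) = 1454706556296192477283016662986999417820887445240/83 = 17526585015616776834735140517915655636396234280.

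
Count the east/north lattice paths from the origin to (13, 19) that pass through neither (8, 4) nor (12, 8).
Number of paths = 338603280

Inclusion–exclusion. Total paths: C(32, 13) = 347373600. Through P₁: C(12, 8)·C(20, 5) = 7674480. Through P₂: C(20, 12)·C(12, 1) = 1511640. Since P₁ is strictly southwest of P₂, a monotone path through both must visit P₁ then P₂; paths through both = C(12, 8)·C(8, 4)·C(12, 1) = 415800. Avoid both = 347373600 − 7674480 − 1511640 + 415800 = 338603280.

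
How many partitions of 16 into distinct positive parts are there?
q(16) = 32

List partitions of 16 into distinct parts: 16, 15+1, 14+2, 13+3, 13+2+1, 12+4, 12+3+1, 11+5, 11+4+1, 11+3+2, 10+6, 10+5+1, 10+4+2, 10+3+2+1, 9+7, 9+6+1, 9+5+2, 9+4+3, 9+4+2+1, 8+7+1, 8+6+2, 8+5+3, 8+5+2+1, 8+4+3+1, 7+6+3, 7+6+2+1, 7+5+4, 7+5+3+1, 7+4+3+2, 6+5+4+1, … (32 total). There are q(16) = 32. (Euler: this equals the number of odd-part partitions of 16.)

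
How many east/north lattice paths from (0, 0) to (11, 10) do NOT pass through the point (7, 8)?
Number of paths = 256191

Total paths from (0, 0) to (11, 10): C(21, 11) = 352716. Paths through (7, 8): (paths (0, 0) → (7, 8)) × (paths (7, 8) → (11, 10)) = C(15, 7) · C(6, 4) = 6435 · 15 = 96525. Avoidance count = 352716 − 96525 = 256191.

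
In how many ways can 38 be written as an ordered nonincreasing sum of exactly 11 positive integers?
p(38, 11 parts) = 2331

Partitions of n into exactly k parts are in bijection with partitions of n − k into at most k parts (subtract 1 from each part). So p(38, exactly 11) = p(27, parts ≤ 11). Computing via the recurrence p(m, j) = p(m, j−1) + p(m−j, j) gives 2331.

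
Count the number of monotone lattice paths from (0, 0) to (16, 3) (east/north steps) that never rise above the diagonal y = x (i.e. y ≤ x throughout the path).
Number of paths = 798

By the reflection principle (André's argument), the number of monotone paths to (16, 3) with n ≤ m that never go above y = x is C(19, 16) − C(19, 17) = 969 − 171 = 798.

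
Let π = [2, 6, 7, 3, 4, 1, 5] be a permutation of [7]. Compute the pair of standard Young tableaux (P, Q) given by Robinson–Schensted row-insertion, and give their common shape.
P = [1, 3, 4, 5] / [2, 7] / [6];  Q = [1, 2, 3, 7] / [4, 5] / [6];  common shape = (4, 2, 1)

Row-insert the values π_1, π_2, … into P one at a time, bumping the leftmost entry strictly greater than the inserted value down to the next row. The recording tableau Q records, in position (i, j), the step at which that cell was added to P.
  Insert 2 (step 1): P = [2];  Q = [1]
  Insert 6 (step 2): P = [2, 6];  Q = [1, 2]
  Insert 7 (step 3): P = [2, 6, 7];  Q = [1, 2, 3]
  Insert 3 (step 4): P = [2, 3, 7] / [6];  Q = [1, 2, 3] / [4]
  Insert 4 (step 5): P = [2, 3, 4] / [6, 7];  Q = [1, 2, 3] / [4, 5]
  Insert 1 (step 6): P = [1, 3, 4] / [2, 7] / [6];  Q = [1, 2, 3] / [4, 5] / [6]
  Insert 5 (step 7): P = [1, 3, 4, 5] / [2, 7] / [6];  Q = [1, 2, 3, 7] / [4, 5] / [6]
Final shape: (4, 2, 1).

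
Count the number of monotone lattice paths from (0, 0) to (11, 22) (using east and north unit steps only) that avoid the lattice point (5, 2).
Number of paths = 188701890

Total paths from (0, 0) to (11, 22): C(33, 11) = 193536720. Paths through (5, 2): (paths (0, 0) → (5, 2)) × (paths (5, 2) → (11, 22)) = C(7, 5) · C(26, 6) = 21 · 230230 = 4834830. Avoidance count = 193536720 − 4834830 = 188701890.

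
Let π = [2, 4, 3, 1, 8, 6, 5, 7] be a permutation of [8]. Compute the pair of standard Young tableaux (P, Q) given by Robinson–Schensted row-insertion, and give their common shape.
P = [1, 3, 5, 7] / [2, 6] / [4, 8];  Q = [1, 2, 5, 8] / [3, 6] / [4, 7];  common shape = (4, 2, 2)

Row-insert the values π_1, π_2, … into P one at a time, bumping the leftmost entry strictly greater than the inserted value down to the next row. The recording tableau Q records, in position (i, j), the step at which that cell was added to P.
  Insert 2 (step 1): P = [2];  Q = [1]
  Insert 4 (step 2): P = [2, 4];  Q = [1, 2]
  Insert 3 (step 3): P = [2, 3] / [4];  Q = [1, 2] / [3]
  Insert 1 (step 4): P = [1, 3] / [2] / [4];  Q = [1, 2] / [3] / [4]
  Insert 8 (step 5): P = [1, 3, 8] / [2] / [4];  Q = [1, 2, 5] / [3] / [4]
  Insert 6 (step 6): P = [1, 3, 6] / [2, 8] / [4];  Q = [1, 2, 5] / [3, 6] / [4]
  Insert 5 (step 7): P = [1, 3, 5] / [2, 6] / [4, 8];  Q = [1, 2, 5] / [3, 6] / [4, 7]
  Insert 7 (step 8): P = [1, 3, 5, 7] / [2, 6] / [4, 8];  Q = [1, 2, 5, 8] / [3, 6] / [4, 7]
Final shape: (4, 2, 2).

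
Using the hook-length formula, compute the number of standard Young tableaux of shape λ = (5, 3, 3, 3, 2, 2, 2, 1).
# SYT of shape (5, 3, 3, 3, 2, 2, 2, 1) = 155195040

Hook-length formula: f^λ = n! / Π hook(c), product over all cells c of the Young diagram. For λ = (5, 3, 3, 3, 2, 2, 2, 1), n = 21 boxes. Hook lengths by row (left-to-right, top-to-bottom): [12, 10, 6, 2, 1]; [9, 7, 3]; [8, 6, 2]; [7, 5, 1]; [5, 3]; [4, 2]; [3, 1]; [1]. Product of hooks = 329204736000. So f^λ = 21! / 329204736000 = 51090942171709440000 / 329204736000 = 155195040.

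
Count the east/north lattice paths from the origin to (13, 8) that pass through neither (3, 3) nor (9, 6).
Number of paths = 93555

Inclusion–exclusion. Total paths: C(21, 13) = 203490. Through P₁: C(6, 3)·C(15, 10) = 60060. Through P₂: C(15, 9)·C(6, 4) = 75075. Since P₁ is strictly southwest of P₂, a monotone path through both must visit P₁ then P₂; paths through both = C(6, 3)·C(9, 6)·C(6, 4) = 25200. Avoid both = 203490 − 60060 − 75075 + 25200 = 93555.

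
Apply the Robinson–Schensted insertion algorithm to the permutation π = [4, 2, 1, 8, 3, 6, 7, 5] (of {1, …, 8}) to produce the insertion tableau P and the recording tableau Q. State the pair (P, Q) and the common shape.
P = [1, 3, 5, 7] / [2, 6] / [4, 8];  Q = [1, 4, 6, 7] / [2, 5] / [3, 8];  common shape = (4, 2, 2)

Row-insert the values π_1, π_2, … into P one at a time, bumping the leftmost entry strictly greater than the inserted value down to the next row. The recording tableau Q records, in position (i, j), the step at which that cell was added to P.
  Insert 4 (step 1): P = [4];  Q = [1]
  Insert 2 (step 2): P = [2] / [4];  Q = [1] / [2]
  Insert 1 (step 3): P = [1] / [2] / [4];  Q = [1] / [2] / [3]
  Insert 8 (step 4): P = [1, 8] / [2] / [4];  Q = [1, 4] / [2] / [3]
  Insert 3 (step 5): P = [1, 3] / [2, 8] / [4];  Q = [1, 4] / [2, 5] / [3]
  Insert 6 (step 6): P = [1, 3, 6] / [2, 8] / [4];  Q = [1, 4, 6] / [2, 5] / [3]
  Insert 7 (step 7): P = [1, 3, 6, 7] / [2, 8] / [4];  Q = [1, 4, 6, 7] / [2, 5] / [3]
  Insert 5 (step 8): P = [1, 3, 5, 7] / [2, 6] / [4, 8];  Q = [1, 4, 6, 7] / [2, 5] / [3, 8]
Final shape: (4, 2, 2).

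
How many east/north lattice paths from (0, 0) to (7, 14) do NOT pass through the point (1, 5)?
Number of paths = 86250

Total paths from (0, 0) to (7, 14): C(21, 7) = 116280. Paths through (1, 5): (paths (0, 0) → (1, 5)) × (paths (1, 5) → (7, 14)) = C(6, 1) · C(15, 6) = 6 · 5005 = 30030. Avoidance count = 116280 − 30030 = 86250.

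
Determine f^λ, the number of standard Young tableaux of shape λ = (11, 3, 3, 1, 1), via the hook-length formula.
# SYT of shape (11, 3, 3, 1, 1) = 2116296

Hook-length formula: f^λ = n! / Π hook(c), product over all cells c of the Young diagram. For λ = (11, 3, 3, 1, 1), n = 19 boxes. Hook lengths by row (left-to-right, top-to-bottom): [15, 12, 11, 8, 7, 6, 5, 4, 3, 2, 1]; [6, 3, 2]; [5, 2, 1]; [2]; [1]. Product of hooks = 57480192000. So f^λ = 19! / 57480192000 = 121645100408832000 / 57480192000 = 2116296.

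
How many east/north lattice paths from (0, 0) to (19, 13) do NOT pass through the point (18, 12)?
Number of paths = 174387150

Total paths from (0, 0) to (19, 13): C(32, 19) = 347373600. Paths through (18, 12): (paths (0, 0) → (18, 12)) × (paths (18, 12) → (19, 13)) = C(30, 18) · C(2, 1) = 86493225 · 2 = 172986450. Avoidance count = 347373600 − 172986450 = 174387150.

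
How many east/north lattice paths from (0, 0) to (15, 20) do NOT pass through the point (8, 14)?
Number of paths = 2699217840

Total paths from (0, 0) to (15, 20): C(35, 15) = 3247943160. Paths through (8, 14): (paths (0, 0) → (8, 14)) × (paths (8, 14) → (15, 20)) = C(22, 8) · C(13, 7) = 319770 · 1716 = 548725320. Avoidance count = 3247943160 − 548725320 = 2699217840.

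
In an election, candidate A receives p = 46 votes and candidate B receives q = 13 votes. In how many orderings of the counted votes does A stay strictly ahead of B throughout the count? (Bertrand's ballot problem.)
Strict-lead orderings = 2263786772940

Total orderings of the 59 votes with 46 for A: C(59, 46) = 4047376351620. By the Bertrand ballot formula (Cycle Lemma / reflection principle), the number of orderings in which A is strictly ahead of B throughout is (p − q)/(p + q) · C(p + q, p) = (46 − 13)/(46 + 13) · 4047376351620 = 2263786772940.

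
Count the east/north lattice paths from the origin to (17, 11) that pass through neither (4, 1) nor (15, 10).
Number of paths = 8466970

Inclusion–exclusion. Total paths: C(28, 17) = 21474180. Through P₁: C(5, 4)·C(23, 13) = 5720330. Through P₂: C(25, 15)·C(3, 2) = 9806280. Since P₁ is strictly southwest of P₂, a monotone path through both must visit P₁ then P₂; paths through both = C(5, 4)·C(20, 11)·C(3, 2) = 2519400. Avoid both = 21474180 − 5720330 − 9806280 + 2519400 = 8466970.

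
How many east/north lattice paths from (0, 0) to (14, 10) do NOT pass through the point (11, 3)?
Number of paths = 1917576

Total paths from (0, 0) to (14, 10): C(24, 14) = 1961256. Paths through (11, 3): (paths (0, 0) → (11, 3)) × (paths (11, 3) → (14, 10)) = C(14, 11) · C(10, 3) = 364 · 120 = 43680. Avoidance count = 1961256 − 43680 = 1917576.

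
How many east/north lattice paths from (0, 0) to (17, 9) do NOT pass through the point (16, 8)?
Number of paths = 1653608

Total paths from (0, 0) to (17, 9): C(26, 17) = 3124550. Paths through (16, 8): (paths (0, 0) → (16, 8)) × (paths (16, 8) → (17, 9)) = C(24, 16) · C(2, 1) = 735471 · 2 = 1470942. Avoidance count = 3124550 − 1470942 = 1653608.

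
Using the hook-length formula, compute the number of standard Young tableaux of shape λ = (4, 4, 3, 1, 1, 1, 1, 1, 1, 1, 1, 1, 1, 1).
# SYT of shape (4, 4, 3, 1, 1, 1, 1, 1, 1, 1, 1, 1, 1, 1) = 7702695

Hook-length formula: f^λ = n! / Π hook(c), product over all cells c of the Young diagram. For λ = (4, 4, 3, 1, 1, 1, 1, 1, 1, 1, 1, 1, 1, 1), n = 22 boxes. Hook lengths by row (left-to-right, top-to-bottom): [17, 5, 4, 2]; [16, 4, 3, 1]; [14, 2, 1]; [11]; [10]; [9]; [8]; [7]; [6]; [5]; [4]; [3]; [2]; [1]. Product of hooks = 145923047424000. So f^λ = 22! / 145923047424000 = 1124000727777607680000 / 145923047424000 = 7702695.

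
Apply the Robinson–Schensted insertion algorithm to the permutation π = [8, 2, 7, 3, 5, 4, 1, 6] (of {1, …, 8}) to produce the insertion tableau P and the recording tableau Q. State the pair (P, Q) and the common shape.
P = [1, 3, 4, 6] / [2] / [5] / [7] / [8];  Q = [1, 3, 5, 8] / [2] / [4] / [6] / [7];  common shape = (4, 1, 1, 1, 1)

Row-insert the values π_1, π_2, … into P one at a time, bumping the leftmost entry strictly greater than the inserted value down to the next row. The recording tableau Q records, in position (i, j), the step at which that cell was added to P.
  Insert 8 (step 1): P = [8];  Q = [1]
  Insert 2 (step 2): P = [2] / [8];  Q = [1] / [2]
  Insert 7 (step 3): P = [2, 7] / [8];  Q = [1, 3] / [2]
  Insert 3 (step 4): P = [2, 3] / [7] / [8];  Q = [1, 3] / [2] / [4]
  Insert 5 (step 5): P = [2, 3, 5] / [7] / [8];  Q = [1, 3, 5] / [2] / [4]
  Insert 4 (step 6): P = [2, 3, 4] / [5] / [7] / [8];  Q = [1, 3, 5] / [2] / [4] / [6]
  Insert 1 (step 7): P = [1, 3, 4] / [2] / [5] / [7] / [8];  Q = [1, 3, 5] / [2] / [4] / [6] / [7]
  Insert 6 (step 8): P = [1, 3, 4, 6] / [2] / [5] / [7] / [8];  Q = [1, 3, 5, 8] / [2] / [4] / [6] / [7]
Final shape: (4, 1, 1, 1, 1).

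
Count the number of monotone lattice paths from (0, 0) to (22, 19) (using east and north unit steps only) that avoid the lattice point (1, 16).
Number of paths = 244662635792

Total paths from (0, 0) to (22, 19): C(41, 22) = 244662670200. Paths through (1, 16): (paths (0, 0) → (1, 16)) × (paths (1, 16) → (22, 19)) = C(17, 1) · C(24, 21) = 17 · 2024 = 34408. Avoidance count = 244662670200 − 34408 = 244662635792.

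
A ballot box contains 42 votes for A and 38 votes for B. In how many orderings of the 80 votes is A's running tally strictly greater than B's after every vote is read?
Strict-lead orderings = 4869664507084913916380

Total orderings of the 80 votes with 42 for A: C(80, 42) = 97393290141698278327600. By the Bertrand ballot formula (Cycle Lemma / reflection principle), the number of orderings in which A is strictly ahead of B throughout is (p − q)/(p + q) · C(p + q, p) = (42 − 38)/(42 + 38) · 97393290141698278327600 = 4869664507084913916380.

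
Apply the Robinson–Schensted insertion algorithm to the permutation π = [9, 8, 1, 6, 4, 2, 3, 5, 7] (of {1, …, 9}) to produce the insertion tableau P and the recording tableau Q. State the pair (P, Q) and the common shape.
P = [1, 2, 3, 5, 7] / [4] / [6] / [8] / [9];  Q = [1, 4, 7, 8, 9] / [2] / [3] / [5] / [6];  common shape = (5, 1, 1, 1, 1)

Row-insert the values π_1, π_2, … into P one at a time, bumping the leftmost entry strictly greater than the inserted value down to the next row. The recording tableau Q records, in position (i, j), the step at which that cell was added to P.
  Insert 9 (step 1): P = [9];  Q = [1]
  Insert 8 (step 2): P = [8] / [9];  Q = [1] / [2]
  Insert 1 (step 3): P = [1] / [8] / [9];  Q = [1] / [2] / [3]
  Insert 6 (step 4): P = [1, 6] / [8] / [9];  Q = [1, 4] / [2] / [3]
  Insert 4 (step 5): P = [1, 4] / [6] / [8] / [9];  Q = [1, 4] / [2] / [3] / [5]
  Insert 2 (step 6): P = [1, 2] / [4] / [6] / [8] / [9];  Q = [1, 4] / [2] / [3] / [5] / [6]
  Insert 3 (step 7): P = [1, 2, 3] / [4] / [6] / [8] / [9];  Q = [1, 4, 7] / [2] / [3] / [5] / [6]
  Insert 5 (step 8): P = [1, 2, 3, 5] / [4] / [6] / [8] / [9];  Q = [1, 4, 7, 8] / [2] / [3] / [5] / [6]
  Insert 7 (step 9): P = [1, 2, 3, 5, 7] / [4] / [6] / [8] / [9];  Q = [1, 4, 7, 8, 9] / [2] / [3] / [5] / [6]
Final shape: (5, 1, 1, 1, 1).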